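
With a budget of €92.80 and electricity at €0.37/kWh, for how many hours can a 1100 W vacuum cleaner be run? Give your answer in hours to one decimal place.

Energy available = €92.80 ÷ €0.37/kWh = 250.8108 kWh
Hours = 250.8108 kWh ÷ 1.1 kW = 228.0 h

228.0 h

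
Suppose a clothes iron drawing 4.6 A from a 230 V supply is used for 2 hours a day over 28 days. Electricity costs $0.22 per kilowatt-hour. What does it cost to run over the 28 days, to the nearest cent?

Power = 4.6 A × 230 V = 1058 W = 1.058 kW
Runtime = 2 h/day × 28 days = 56 h
Energy = 1.058 kW × 56 h = 59.248 kWh
Cost = 59.248 kWh × $0.22/kWh = $13.03

$13.03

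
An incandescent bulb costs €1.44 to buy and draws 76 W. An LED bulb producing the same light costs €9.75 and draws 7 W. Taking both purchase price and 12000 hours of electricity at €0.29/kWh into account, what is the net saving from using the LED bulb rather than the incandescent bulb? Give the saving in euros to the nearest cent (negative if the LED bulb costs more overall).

€231.81

incandescent bulb: €1.44 + (76/1000) kW × 12000 h × €0.29 = €1.44 + €264.48 = €265.92
LED bulb: €9.75 + (7/1000) kW × 12000 h × €0.29 = €9.75 + €24.36 = €34.11
Saving = €265.92 − €34.11 = €231.81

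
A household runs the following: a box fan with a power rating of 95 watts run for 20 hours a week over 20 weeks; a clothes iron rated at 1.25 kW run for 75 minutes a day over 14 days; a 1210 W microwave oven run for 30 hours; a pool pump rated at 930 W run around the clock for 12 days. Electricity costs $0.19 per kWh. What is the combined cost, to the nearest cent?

$69.16

box fan: Runtime = 20 h/week × 20 weeks = 400 h
box fan: 0.095 kW × 400 h = 38 kWh
clothes iron: Runtime = 75 min × 14 = 1050 min = 17.5 h
clothes iron: 1.25 kW × 17.5 h = 21.875 kWh
microwave oven: 1.21 kW × 30 h = 36.3 kWh
pool pump: Runtime = 24 h × 12 = 288 h
pool pump: 0.93 kW × 288 h = 267.84 kWh
Total energy = 364.015 kWh
Cost = 364.015 × $0.19 = $69.16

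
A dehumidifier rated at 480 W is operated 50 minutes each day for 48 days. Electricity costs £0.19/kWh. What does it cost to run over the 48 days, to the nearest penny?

£3.65

Runtime = 50 min × 48 = 2400 min = 40 h
Energy = 0.48 kW × 40 h = 19.2 kWh
Cost = 19.2 kWh × £0.19/kWh = £3.65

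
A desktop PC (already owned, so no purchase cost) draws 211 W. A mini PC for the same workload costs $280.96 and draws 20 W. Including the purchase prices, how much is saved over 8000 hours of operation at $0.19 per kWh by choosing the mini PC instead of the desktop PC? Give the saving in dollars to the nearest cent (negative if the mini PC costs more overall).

$9.36

desktop PC: $0.00 + (211/1000) kW × 8000 h × $0.19 = $0.00 + $320.72 = $320.72
mini PC: $280.96 + (20/1000) kW × 8000 h × $0.19 = $280.96 + $30.4 = $311.36
Saving = $320.72 − $311.36 = $9.36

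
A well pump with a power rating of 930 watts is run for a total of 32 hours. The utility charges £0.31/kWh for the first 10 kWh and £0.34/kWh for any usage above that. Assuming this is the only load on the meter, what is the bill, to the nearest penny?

£9.82

Energy = 0.93 kW × 32 h = 29.76 kWh
Tier 1 (0–10 kWh): 10 × £0.31 = £3.1
Above 10 kWh: 19.76 × £0.34 = £6.7184
Bill = £9.82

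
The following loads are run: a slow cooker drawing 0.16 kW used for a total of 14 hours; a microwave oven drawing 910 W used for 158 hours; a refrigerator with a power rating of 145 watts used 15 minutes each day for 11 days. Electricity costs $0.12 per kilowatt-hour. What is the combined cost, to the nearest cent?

$17.57

slow cooker: 0.16 kW × 14 h = 2.24 kWh
microwave oven: 0.91 kW × 158 h = 143.78 kWh
refrigerator: Runtime = 15 min × 11 = 165 min = 2.75 h
refrigerator: 0.145 kW × 2.75 h = 0.39875 kWh
Total energy = 146.41875 kWh
Cost = 146.41875 × $0.12 = $17.57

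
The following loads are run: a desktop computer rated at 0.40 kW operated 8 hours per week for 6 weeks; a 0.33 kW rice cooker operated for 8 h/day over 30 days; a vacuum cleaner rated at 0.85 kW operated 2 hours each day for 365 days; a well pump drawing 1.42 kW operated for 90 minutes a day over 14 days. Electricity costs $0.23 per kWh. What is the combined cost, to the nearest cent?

$172.21

desktop computer: Runtime = 8 h/week × 6 weeks = 48 h
desktop computer: 0.4 kW × 48 h = 19.2 kWh
rice cooker: Runtime = 8 h/day × 30 days = 240 h
rice cooker: 0.33 kW × 240 h = 79.2 kWh
vacuum cleaner: Runtime = 2 h/day × 365 days = 730 h
vacuum cleaner: 0.85 kW × 730 h = 620.5 kWh
well pump: Runtime = 90 min × 14 = 1260 min = 21 h
well pump: 1.42 kW × 21 h = 29.82 kWh
Total energy = 748.72 kWh
Cost = 748.72 × $0.23 = $172.21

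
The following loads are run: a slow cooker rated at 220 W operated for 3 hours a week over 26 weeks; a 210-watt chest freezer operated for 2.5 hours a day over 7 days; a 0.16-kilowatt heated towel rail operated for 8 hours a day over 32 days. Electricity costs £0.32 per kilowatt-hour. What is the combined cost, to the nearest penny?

£19.77

slow cooker: Runtime = 3 h/week × 26 weeks = 78 h
slow cooker: 0.22 kW × 78 h = 17.16 kWh
chest freezer: Runtime = 2.5 h/day × 7 days = 17.5 h
chest freezer: 0.21 kW × 17.5 h = 3.675 kWh
heated towel rail: Runtime = 8 h/day × 32 days = 256 h
heated towel rail: 0.16 kW × 256 h = 40.96 kWh
Total energy = 61.795 kWh
Cost = 61.795 × £0.32 = £19.77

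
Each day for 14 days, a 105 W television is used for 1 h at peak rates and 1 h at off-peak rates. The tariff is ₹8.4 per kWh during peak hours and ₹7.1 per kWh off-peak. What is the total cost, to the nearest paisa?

Peak energy = 0.105 kW × 1 h × 14 = 1.47 kWh
Off-peak energy = 0.105 kW × 1 h × 14 = 1.47 kWh
Cost = 1.47 × ₹8.4 + 1.47 × ₹7.1 = ₹12.348 + ₹10.437 = ₹22.79

₹22.79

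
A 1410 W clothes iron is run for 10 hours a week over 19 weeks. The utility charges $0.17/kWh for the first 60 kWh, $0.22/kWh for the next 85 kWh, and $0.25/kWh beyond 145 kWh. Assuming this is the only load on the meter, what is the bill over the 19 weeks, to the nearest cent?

$59.63

Runtime = 10 h/week × 19 weeks = 190 h
Energy = 1.41 kW × 190 h = 267.9 kWh
Tier 1 (0–60 kWh): 60 × $0.17 = $10.2
Tier 2 (60–145 kWh): 85 × $0.22 = $18.7
Above 145 kWh: 122.9 × $0.25 = $30.725
Bill = $59.63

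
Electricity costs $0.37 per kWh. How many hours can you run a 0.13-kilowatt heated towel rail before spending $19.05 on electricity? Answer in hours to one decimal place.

Energy available = $19.05 ÷ $0.37/kWh = 51.4865 kWh
Hours = 51.4865 kWh ÷ 0.13 kW = 396.0 h

396.0 h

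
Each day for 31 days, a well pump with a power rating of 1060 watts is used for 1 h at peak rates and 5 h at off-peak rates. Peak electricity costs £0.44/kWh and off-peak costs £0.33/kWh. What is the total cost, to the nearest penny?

Peak energy = 1.06 kW × 1 h × 31 = 32.86 kWh
Off-peak energy = 1.06 kW × 5 h × 31 = 164.3 kWh
Cost = 32.86 × £0.44 + 164.3 × £0.33 = £14.4584 + £54.219 = £68.68

£68.68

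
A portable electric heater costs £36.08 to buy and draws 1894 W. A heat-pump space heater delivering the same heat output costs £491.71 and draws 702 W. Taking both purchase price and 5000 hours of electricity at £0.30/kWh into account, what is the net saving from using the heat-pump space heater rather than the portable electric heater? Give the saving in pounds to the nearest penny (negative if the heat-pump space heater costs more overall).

£1332.37

portable electric heater: £36.08 + (1894/1000) kW × 5000 h × £0.30 = £36.08 + £2841 = £2877.08
heat-pump space heater: £491.71 + (702/1000) kW × 5000 h × £0.30 = £491.71 + £1053 = £1544.71
Saving = £2877.08 − £1544.71 = £1332.37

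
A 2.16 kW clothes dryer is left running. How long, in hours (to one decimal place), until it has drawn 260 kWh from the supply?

Hours = 260 kWh ÷ 2.16 kW = 120.4 h

120.4 h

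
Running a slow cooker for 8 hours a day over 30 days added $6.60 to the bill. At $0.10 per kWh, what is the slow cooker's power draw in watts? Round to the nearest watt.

275 W

Energy = $6.60 ÷ $0.10/kWh = 66 kWh
Runtime = 8 h/day × 30 days = 240 h
Power = 66 kWh ÷ 240 h = 0.275 kW = 275 W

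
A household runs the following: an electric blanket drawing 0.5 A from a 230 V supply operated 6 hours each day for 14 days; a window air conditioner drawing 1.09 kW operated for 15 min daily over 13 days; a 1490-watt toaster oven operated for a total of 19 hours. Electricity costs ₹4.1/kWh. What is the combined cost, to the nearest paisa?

₹170.20

electric blanket: Power = 0.5 A × 230 V = 115 W = 0.115 kW
electric blanket: Runtime = 6 h/day × 14 days = 84 h
electric blanket: 0.115 kW × 84 h = 9.66 kWh
window air conditioner: Runtime = 15 min × 13 = 195 min = 3.25 h
window air conditioner: 1.09 kW × 3.25 h = 3.5425 kWh
toaster oven: 1.49 kW × 19 h = 28.31 kWh
Total energy = 41.5125 kWh
Cost = 41.5125 × ₹4.1 = ₹170.20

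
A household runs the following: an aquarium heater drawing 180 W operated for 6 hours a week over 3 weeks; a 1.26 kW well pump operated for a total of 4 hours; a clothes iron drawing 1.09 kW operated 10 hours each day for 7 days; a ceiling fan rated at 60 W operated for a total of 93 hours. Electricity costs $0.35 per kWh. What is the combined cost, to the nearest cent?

$31.56

aquarium heater: Runtime = 6 h/week × 3 weeks = 18 h
aquarium heater: 0.18 kW × 18 h = 3.24 kWh
well pump: 1.26 kW × 4 h = 5.04 kWh
clothes iron: Runtime = 10 h/day × 7 days = 70 h
clothes iron: 1.09 kW × 70 h = 76.3 kWh
ceiling fan: 0.06 kW × 93 h = 5.58 kWh
Total energy = 90.16 kWh
Cost = 90.16 × $0.35 = $31.56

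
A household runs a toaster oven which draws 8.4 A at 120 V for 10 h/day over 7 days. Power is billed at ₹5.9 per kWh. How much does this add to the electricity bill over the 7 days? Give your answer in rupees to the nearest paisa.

₹416.30

Power = 8.4 A × 120 V = 1008 W = 1.008 kW
Runtime = 10 h/day × 7 days = 70 h
Energy = 1.008 kW × 70 h = 70.56 kWh
Cost = 70.56 kWh × ₹5.9/kWh = ₹416.30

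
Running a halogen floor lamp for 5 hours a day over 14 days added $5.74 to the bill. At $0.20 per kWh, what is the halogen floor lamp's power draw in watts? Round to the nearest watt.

410 W

Energy = $5.74 ÷ $0.20/kWh = 28.7 kWh
Runtime = 5 h/day × 14 days = 70 h
Power = 28.7 kWh ÷ 70 h = 0.41 kW = 410 W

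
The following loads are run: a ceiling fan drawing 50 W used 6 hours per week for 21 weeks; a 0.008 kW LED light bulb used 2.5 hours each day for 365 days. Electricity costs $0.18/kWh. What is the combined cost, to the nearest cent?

ceiling fan: Runtime = 6 h/week × 21 weeks = 126 h
ceiling fan: 0.05 kW × 126 h = 6.3 kWh
LED light bulb: Runtime = 2.5 h/day × 365 days = 912.5 h
LED light bulb: 0.008 kW × 912.5 h = 7.3 kWh
Total energy = 13.6 kWh
Cost = 13.6 × $0.18 = $2.45

$2.45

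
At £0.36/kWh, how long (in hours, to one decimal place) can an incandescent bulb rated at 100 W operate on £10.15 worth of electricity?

281.9 h

Energy available = £10.15 ÷ £0.36/kWh = 28.1944 kWh
Hours = 28.1944 kWh ÷ 0.1 kW = 281.9 h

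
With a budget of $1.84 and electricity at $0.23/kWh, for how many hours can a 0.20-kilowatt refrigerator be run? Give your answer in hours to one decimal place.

40.0 h

Energy available = $1.84 ÷ $0.23/kWh = 8 kWh
Hours = 8 kWh ÷ 0.2 kW = 40.0 h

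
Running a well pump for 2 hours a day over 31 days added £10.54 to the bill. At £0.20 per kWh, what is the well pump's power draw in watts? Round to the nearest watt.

Energy = £10.54 ÷ £0.20/kWh = 52.7 kWh
Runtime = 2 h/day × 31 days = 62 h
Power = 52.7 kWh ÷ 62 h = 0.85 kW = 850 W

850 W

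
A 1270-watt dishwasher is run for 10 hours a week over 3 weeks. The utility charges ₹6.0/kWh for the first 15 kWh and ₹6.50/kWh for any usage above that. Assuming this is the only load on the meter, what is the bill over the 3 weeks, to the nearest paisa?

Runtime = 10 h/week × 3 weeks = 30 h
Energy = 1.27 kW × 30 h = 38.1 kWh
Tier 1 (0–15 kWh): 15 × ₹6.0 = ₹90
Above 15 kWh: 23.1 × ₹6.50 = ₹150.15
Bill = ₹240.15

₹240.15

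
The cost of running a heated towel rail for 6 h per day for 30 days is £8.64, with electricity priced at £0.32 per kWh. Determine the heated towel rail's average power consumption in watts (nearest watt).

Energy = £8.64 ÷ £0.32/kWh = 27 kWh
Runtime = 6 h/day × 30 days = 180 h
Power = 27 kWh ÷ 180 h = 0.15 kW = 150 W

150 W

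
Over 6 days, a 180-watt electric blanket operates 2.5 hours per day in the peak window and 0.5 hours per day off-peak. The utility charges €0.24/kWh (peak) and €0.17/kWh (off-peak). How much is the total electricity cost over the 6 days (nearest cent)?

€0.74

Peak energy = 0.18 kW × 2.5 h × 6 = 2.7 kWh
Off-peak energy = 0.18 kW × 0.5 h × 6 = 0.54 kWh
Cost = 2.7 × €0.24 + 0.54 × €0.17 = €0.648 + €0.0918 = €0.74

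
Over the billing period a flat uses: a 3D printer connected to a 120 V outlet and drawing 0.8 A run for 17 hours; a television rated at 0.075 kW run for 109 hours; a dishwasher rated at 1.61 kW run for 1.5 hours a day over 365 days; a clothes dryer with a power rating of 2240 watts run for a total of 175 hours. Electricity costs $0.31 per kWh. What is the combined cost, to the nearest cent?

$397.82

3D printer: Power = 0.8 A × 120 V = 96 W = 0.096 kW
3D printer: 0.096 kW × 17 h = 1.632 kWh
television: 0.075 kW × 109 h = 8.175 kWh
dishwasher: Runtime = 1.5 h/day × 365 days = 547.5 h
dishwasher: 1.61 kW × 547.5 h = 881.475 kWh
clothes dryer: 2.24 kW × 175 h = 392 kWh
Total energy = 1283.282 kWh
Cost = 1283.282 × $0.31 = $397.82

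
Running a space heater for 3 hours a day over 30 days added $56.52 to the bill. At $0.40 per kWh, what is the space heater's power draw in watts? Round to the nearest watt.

Energy = $56.52 ÷ $0.40/kWh = 141.3 kWh
Runtime = 3 h/day × 30 days = 90 h
Power = 141.3 kWh ÷ 90 h = 1.57 kW = 1570 W

1570 W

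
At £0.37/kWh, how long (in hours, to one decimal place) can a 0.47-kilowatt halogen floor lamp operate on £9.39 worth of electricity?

54.0 h

Energy available = £9.39 ÷ £0.37/kWh = 25.3784 kWh
Hours = 25.3784 kWh ÷ 0.47 kW = 54.0 h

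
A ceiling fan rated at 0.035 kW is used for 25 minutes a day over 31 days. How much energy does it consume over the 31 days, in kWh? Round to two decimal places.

0.45 kWh

Runtime = 25 min × 31 = 775 min = 12.916666… h
Energy = 0.035 kW × 12.916666… h = 0.452083… kWh ≈ 0.45 kWh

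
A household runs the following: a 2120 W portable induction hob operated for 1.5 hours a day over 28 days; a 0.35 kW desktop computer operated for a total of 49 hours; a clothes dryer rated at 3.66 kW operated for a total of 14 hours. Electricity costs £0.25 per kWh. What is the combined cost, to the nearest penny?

£39.36

portable induction hob: Runtime = 1.5 h/day × 28 days = 42 h
portable induction hob: 2.12 kW × 42 h = 89.04 kWh
desktop computer: 0.35 kW × 49 h = 17.15 kWh
clothes dryer: 3.66 kW × 14 h = 51.24 kWh
Total energy = 157.43 kWh
Cost = 157.43 × £0.25 = £39.36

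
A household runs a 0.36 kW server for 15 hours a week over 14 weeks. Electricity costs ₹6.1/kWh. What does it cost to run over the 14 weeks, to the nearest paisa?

Runtime = 15 h/week × 14 weeks = 210 h
Energy = 0.36 kW × 210 h = 75.6 kWh
Cost = 75.6 kWh × ₹6.1/kWh = ₹461.16

₹461.16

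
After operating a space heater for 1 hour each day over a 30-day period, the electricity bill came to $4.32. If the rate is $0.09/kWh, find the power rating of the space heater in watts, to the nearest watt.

1600 W

Energy = $4.32 ÷ $0.09/kWh = 48 kWh
Runtime = 1 h/day × 30 days = 30 h
Power = 48 kWh ÷ 30 h = 1.6 kW = 1600 W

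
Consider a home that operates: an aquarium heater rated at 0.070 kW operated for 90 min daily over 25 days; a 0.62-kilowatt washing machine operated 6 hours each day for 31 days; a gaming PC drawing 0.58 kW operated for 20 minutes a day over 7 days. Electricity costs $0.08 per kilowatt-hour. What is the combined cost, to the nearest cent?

aquarium heater: Runtime = 90 min × 25 = 2250 min = 37.5 h
aquarium heater: 0.07 kW × 37.5 h = 2.625 kWh
washing machine: Runtime = 6 h/day × 31 days = 186 h
washing machine: 0.62 kW × 186 h = 115.32 kWh
gaming PC: Runtime = 20 min × 7 = 140 min = 2.333333… h
gaming PC: 0.58 kW × 2.333333… h = 1.353333… kWh
Total energy = 119.298333… kWh
Cost = 119.298333… × $0.08 = $9.54

$9.54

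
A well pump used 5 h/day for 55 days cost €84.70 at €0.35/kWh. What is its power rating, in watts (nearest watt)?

Energy = €84.70 ÷ €0.35/kWh = 242 kWh
Runtime = 5 h/day × 55 days = 275 h
Power = 242 kWh ÷ 275 h = 0.88 kW = 880 W

880 W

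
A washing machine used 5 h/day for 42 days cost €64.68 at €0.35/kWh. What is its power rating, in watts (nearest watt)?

Energy = €64.68 ÷ €0.35/kWh = 184.8 kWh
Runtime = 5 h/day × 42 days = 210 h
Power = 184.8 kWh ÷ 210 h = 0.88 kW = 880 W

880 W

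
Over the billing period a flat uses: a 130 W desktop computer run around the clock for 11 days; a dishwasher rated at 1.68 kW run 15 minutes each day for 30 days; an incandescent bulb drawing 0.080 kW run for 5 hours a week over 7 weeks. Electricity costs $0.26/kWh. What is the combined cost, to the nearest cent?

$12.93

desktop computer: Runtime = 24 h × 11 = 264 h
desktop computer: 0.13 kW × 264 h = 34.32 kWh
dishwasher: Runtime = 15 min × 30 = 450 min = 7.5 h
dishwasher: 1.68 kW × 7.5 h = 12.6 kWh
incandescent bulb: Runtime = 5 h/week × 7 weeks = 35 h
incandescent bulb: 0.08 kW × 35 h = 2.8 kWh
Total energy = 49.72 kWh
Cost = 49.72 × $0.26 = $12.93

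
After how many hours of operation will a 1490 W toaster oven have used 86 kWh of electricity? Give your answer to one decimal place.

Hours = 86 kWh ÷ 1.49 kW = 57.7 h

57.7 h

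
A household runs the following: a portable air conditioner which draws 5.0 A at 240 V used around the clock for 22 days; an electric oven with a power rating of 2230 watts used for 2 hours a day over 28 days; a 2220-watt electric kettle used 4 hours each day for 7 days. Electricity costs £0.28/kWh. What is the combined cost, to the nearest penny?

£229.78

portable air conditioner: Power = 5.0 A × 240 V = 1200 W = 1.2 kW
portable air conditioner: Runtime = 24 h × 22 = 528 h
portable air conditioner: 1.2 kW × 528 h = 633.6 kWh
electric oven: Runtime = 2 h/day × 28 days = 56 h
electric oven: 2.23 kW × 56 h = 124.88 kWh
electric kettle: Runtime = 4 h/day × 7 days = 28 h
electric kettle: 2.22 kW × 28 h = 62.16 kWh
Total energy = 820.64 kWh
Cost = 820.64 × £0.28 = £229.78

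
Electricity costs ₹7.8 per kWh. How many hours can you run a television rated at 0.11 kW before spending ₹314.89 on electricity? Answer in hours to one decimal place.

Energy available = ₹314.89 ÷ ₹7.8/kWh = 40.3705 kWh
Hours = 40.3705 kWh ÷ 0.11 kW = 367.0 h

367.0 h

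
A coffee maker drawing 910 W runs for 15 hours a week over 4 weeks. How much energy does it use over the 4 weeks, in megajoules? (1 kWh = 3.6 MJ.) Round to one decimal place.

196.6 MJ

Runtime = 15 h/week × 4 weeks = 60 h
Energy = 0.91 kW × 60 h = 54.6 kWh
= 54.6 × 3.6 MJ = 196.6 MJ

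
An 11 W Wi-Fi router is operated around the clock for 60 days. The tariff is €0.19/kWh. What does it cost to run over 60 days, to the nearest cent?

Runtime = 24 h × 60 = 1440 h
Energy = 0.011 kW × 1440 h = 15.84 kWh
Cost = 15.84 kWh × €0.19/kWh = €3.01

€3.01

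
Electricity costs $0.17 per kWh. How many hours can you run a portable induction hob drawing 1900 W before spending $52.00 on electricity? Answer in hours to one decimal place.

161.0 h

Energy available = $52.00 ÷ $0.17/kWh = 305.8824 kWh
Hours = 305.8824 kWh ÷ 1.9 kW = 161.0 h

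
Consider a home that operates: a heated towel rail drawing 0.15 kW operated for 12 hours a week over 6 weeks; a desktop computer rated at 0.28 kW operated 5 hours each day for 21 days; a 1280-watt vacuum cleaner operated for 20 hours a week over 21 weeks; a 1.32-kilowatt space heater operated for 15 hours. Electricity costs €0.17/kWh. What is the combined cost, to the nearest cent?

€101.59

heated towel rail: Runtime = 12 h/week × 6 weeks = 72 h
heated towel rail: 0.15 kW × 72 h = 10.8 kWh
desktop computer: Runtime = 5 h/day × 21 days = 105 h
desktop computer: 0.28 kW × 105 h = 29.4 kWh
vacuum cleaner: Runtime = 20 h/week × 21 weeks = 420 h
vacuum cleaner: 1.28 kW × 420 h = 537.6 kWh
space heater: 1.32 kW × 15 h = 19.8 kWh
Total energy = 597.6 kWh
Cost = 597.6 × €0.17 = €101.59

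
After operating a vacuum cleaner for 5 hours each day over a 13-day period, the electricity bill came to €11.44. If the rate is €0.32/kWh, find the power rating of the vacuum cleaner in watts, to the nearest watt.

550 W

Energy = €11.44 ÷ €0.32/kWh = 35.75 kWh
Runtime = 5 h/day × 13 days = 65 h
Power = 35.75 kWh ÷ 65 h = 0.55 kW = 550 W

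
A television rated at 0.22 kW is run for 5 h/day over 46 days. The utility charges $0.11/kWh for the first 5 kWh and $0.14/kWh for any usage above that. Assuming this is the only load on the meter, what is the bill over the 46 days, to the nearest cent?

$6.93

Runtime = 5 h/day × 46 days = 230 h
Energy = 0.22 kW × 230 h = 50.6 kWh
Tier 1 (0–5 kWh): 5 × $0.11 = $0.55
Above 5 kWh: 45.6 × $0.14 = $6.384
Bill = $6.93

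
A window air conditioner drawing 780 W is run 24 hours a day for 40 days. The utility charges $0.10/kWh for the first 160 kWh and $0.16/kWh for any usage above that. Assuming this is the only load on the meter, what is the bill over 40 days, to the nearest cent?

Runtime = 24 h × 40 = 960 h
Energy = 0.78 kW × 960 h = 748.8 kWh
Tier 1 (0–160 kWh): 160 × $0.10 = $16
Above 160 kWh: 588.8 × $0.16 = $94.208
Bill = $110.21

$110.21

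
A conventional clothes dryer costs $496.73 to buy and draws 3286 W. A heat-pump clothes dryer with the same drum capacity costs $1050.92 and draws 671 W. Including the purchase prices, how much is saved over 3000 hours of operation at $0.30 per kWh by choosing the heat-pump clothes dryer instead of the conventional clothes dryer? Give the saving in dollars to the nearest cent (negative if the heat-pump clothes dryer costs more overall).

conventional clothes dryer: $496.73 + (3286/1000) kW × 3000 h × $0.30 = $496.73 + $2957.4 = $3454.13
heat-pump clothes dryer: $1050.92 + (671/1000) kW × 3000 h × $0.30 = $1050.92 + $603.9 = $1654.82
Saving = $3454.13 − $1654.82 = $1799.31

$1799.31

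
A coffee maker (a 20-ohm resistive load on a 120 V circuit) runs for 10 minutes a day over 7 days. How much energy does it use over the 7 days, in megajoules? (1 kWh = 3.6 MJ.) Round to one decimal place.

3.0 MJ

Power = V²/R = 120²/20 = 720 W = 0.72 kW
Runtime = 10 min × 7 = 70 min = 1.166666… h
Energy = 0.72 kW × 1.166666… h = 0.84 kWh
= 0.84 × 3.6 MJ = 3.0 MJ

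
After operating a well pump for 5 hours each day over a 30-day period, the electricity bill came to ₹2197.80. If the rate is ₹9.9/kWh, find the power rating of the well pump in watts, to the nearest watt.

Energy = ₹2197.80 ÷ ₹9.9/kWh = 222 kWh
Runtime = 5 h/day × 30 days = 150 h
Power = 222 kWh ÷ 150 h = 1.48 kW = 1480 W

1480 W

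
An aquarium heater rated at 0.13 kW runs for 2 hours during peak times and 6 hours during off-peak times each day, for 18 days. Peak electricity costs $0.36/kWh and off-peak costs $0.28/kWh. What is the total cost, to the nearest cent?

$5.62

Peak energy = 0.13 kW × 2 h × 18 = 4.68 kWh
Off-peak energy = 0.13 kW × 6 h × 18 = 14.04 kWh
Cost = 4.68 × $0.36 + 14.04 × $0.28 = $1.6848 + $3.9312 = $5.62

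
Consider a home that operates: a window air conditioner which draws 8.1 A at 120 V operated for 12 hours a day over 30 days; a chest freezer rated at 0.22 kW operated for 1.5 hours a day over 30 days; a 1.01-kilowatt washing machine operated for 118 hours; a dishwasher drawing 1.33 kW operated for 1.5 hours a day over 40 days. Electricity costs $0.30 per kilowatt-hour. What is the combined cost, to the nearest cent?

$167.64

window air conditioner: Power = 8.1 A × 120 V = 972 W = 0.972 kW
window air conditioner: Runtime = 12 h/day × 30 days = 360 h
window air conditioner: 0.972 kW × 360 h = 349.92 kWh
chest freezer: Runtime = 1.5 h/day × 30 days = 45 h
chest freezer: 0.22 kW × 45 h = 9.9 kWh
washing machine: 1.01 kW × 118 h = 119.18 kWh
dishwasher: Runtime = 1.5 h/day × 40 days = 60 h
dishwasher: 1.33 kW × 60 h = 79.8 kWh
Total energy = 558.8 kWh
Cost = 558.8 × $0.30 = $167.64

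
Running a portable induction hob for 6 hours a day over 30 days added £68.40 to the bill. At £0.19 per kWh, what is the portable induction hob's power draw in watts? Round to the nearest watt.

Energy = £68.40 ÷ £0.19/kWh = 360 kWh
Runtime = 6 h/day × 30 days = 180 h
Power = 360 kWh ÷ 180 h = 2 kW = 2000 W

2000 W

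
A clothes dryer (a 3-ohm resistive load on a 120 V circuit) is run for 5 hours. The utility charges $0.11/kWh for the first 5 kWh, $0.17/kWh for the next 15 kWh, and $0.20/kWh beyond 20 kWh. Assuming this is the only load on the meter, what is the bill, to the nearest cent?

$3.90

Power = V²/R = 120²/3 = 4800 W = 4.8 kW
Energy = 4.8 kW × 5 h = 24 kWh
Tier 1 (0–5 kWh): 5 × $0.11 = $0.55
Tier 2 (5–20 kWh): 15 × $0.17 = $2.55
Above 20 kWh: 4 × $0.20 = $0.8
Bill = $3.90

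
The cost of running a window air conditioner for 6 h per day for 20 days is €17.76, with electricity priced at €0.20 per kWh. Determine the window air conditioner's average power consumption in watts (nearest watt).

740 W

Energy = €17.76 ÷ €0.20/kWh = 88.8 kWh
Runtime = 6 h/day × 20 days = 120 h
Power = 88.8 kWh ÷ 120 h = 0.74 kW = 740 W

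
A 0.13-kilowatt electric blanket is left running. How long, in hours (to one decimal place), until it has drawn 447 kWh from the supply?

Hours = 447 kWh ÷ 0.13 kW = 3438.5 h

3438.5 h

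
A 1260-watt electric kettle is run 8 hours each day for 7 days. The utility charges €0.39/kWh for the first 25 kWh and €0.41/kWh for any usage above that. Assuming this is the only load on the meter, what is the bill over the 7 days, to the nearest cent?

Runtime = 8 h/day × 7 days = 56 h
Energy = 1.26 kW × 56 h = 70.56 kWh
Tier 1 (0–25 kWh): 25 × €0.39 = €9.75
Above 25 kWh: 45.56 × €0.41 = €18.6796
Bill = €28.43

€28.43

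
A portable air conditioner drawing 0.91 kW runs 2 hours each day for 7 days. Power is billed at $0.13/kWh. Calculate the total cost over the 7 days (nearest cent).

$1.66

Runtime = 2 h/day × 7 days = 14 h
Energy = 0.91 kW × 14 h = 12.74 kWh
Cost = 12.74 kWh × $0.13/kWh = $1.66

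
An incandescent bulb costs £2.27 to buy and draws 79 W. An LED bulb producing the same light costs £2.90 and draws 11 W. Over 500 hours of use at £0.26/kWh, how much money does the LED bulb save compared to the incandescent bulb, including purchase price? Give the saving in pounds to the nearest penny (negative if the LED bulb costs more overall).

incandescent bulb: £2.27 + (79/1000) kW × 500 h × £0.26 = £2.27 + £10.27 = £12.54
LED bulb: £2.90 + (11/1000) kW × 500 h × £0.26 = £2.90 + £1.43 = £4.33
Saving = £12.54 − £4.33 = £8.21

£8.21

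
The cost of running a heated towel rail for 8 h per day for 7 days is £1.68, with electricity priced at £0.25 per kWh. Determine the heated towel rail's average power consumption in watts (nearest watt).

Energy = £1.68 ÷ £0.25/kWh = 6.72 kWh
Runtime = 8 h/day × 7 days = 56 h
Power = 6.72 kWh ÷ 56 h = 0.12 kW = 120 W

120 W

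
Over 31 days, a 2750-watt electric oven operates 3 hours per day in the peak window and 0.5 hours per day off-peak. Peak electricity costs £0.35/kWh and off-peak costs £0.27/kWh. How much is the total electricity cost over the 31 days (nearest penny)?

£101.02

Peak energy = 2.75 kW × 3 h × 31 = 255.75 kWh
Off-peak energy = 2.75 kW × 0.5 h × 31 = 42.625 kWh
Cost = 255.75 × £0.35 + 42.625 × £0.27 = £89.5125 + £11.50875 = £101.02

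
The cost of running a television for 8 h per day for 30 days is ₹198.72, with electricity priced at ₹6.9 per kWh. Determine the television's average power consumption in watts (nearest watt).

Energy = ₹198.72 ÷ ₹6.9/kWh = 28.8 kWh
Runtime = 8 h/day × 30 days = 240 h
Power = 28.8 kWh ÷ 240 h = 0.12 kW = 120 W

120 W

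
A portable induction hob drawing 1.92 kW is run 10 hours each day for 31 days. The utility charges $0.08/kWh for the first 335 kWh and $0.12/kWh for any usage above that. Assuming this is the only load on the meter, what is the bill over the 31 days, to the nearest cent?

Runtime = 10 h/day × 31 days = 310 h
Energy = 1.92 kW × 310 h = 595.2 kWh
Tier 1 (0–335 kWh): 335 × $0.08 = $26.8
Above 335 kWh: 260.2 × $0.12 = $31.224
Bill = $58.02

$58.02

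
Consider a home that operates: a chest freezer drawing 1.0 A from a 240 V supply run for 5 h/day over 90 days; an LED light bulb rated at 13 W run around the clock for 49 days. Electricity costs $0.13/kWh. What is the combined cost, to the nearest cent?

chest freezer: Power = 1.0 A × 240 V = 240 W = 0.24 kW
chest freezer: Runtime = 5 h/day × 90 days = 450 h
chest freezer: 0.24 kW × 450 h = 108 kWh
LED light bulb: Runtime = 24 h × 49 = 1176 h
LED light bulb: 0.013 kW × 1176 h = 15.288 kWh
Total energy = 123.288 kWh
Cost = 123.288 × $0.13 = $16.03

$16.03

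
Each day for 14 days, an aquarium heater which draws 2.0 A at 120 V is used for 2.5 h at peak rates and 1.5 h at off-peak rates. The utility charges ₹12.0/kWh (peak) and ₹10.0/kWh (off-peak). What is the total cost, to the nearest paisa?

₹151.20

Power = 2.0 A × 120 V = 240 W = 0.24 kW
Peak energy = 0.24 kW × 2.5 h × 14 = 8.4 kWh
Off-peak energy = 0.24 kW × 1.5 h × 14 = 5.04 kWh
Cost = 8.4 × ₹12.0 + 5.04 × ₹10.0 = ₹100.8 + ₹50.4 = ₹151.20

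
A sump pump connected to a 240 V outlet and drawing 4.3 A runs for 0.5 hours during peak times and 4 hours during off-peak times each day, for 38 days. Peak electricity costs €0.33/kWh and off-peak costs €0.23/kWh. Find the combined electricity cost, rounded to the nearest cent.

€42.55

Power = 4.3 A × 240 V = 1032 W = 1.032 kW
Peak energy = 1.032 kW × 0.5 h × 38 = 19.608 kWh
Off-peak energy = 1.032 kW × 4 h × 38 = 156.864 kWh
Cost = 19.608 × €0.33 + 156.864 × €0.23 = €6.47064 + €36.07872 = €42.55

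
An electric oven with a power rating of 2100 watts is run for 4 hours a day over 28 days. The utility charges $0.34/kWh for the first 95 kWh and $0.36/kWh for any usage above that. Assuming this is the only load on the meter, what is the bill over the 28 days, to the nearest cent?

$82.77

Runtime = 4 h/day × 28 days = 112 h
Energy = 2.1 kW × 112 h = 235.2 kWh
Tier 1 (0–95 kWh): 95 × $0.34 = $32.3
Above 95 kWh: 140.2 × $0.36 = $50.472
Bill = $82.77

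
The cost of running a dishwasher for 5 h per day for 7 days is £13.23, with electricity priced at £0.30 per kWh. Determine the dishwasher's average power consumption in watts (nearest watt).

Energy = £13.23 ÷ £0.30/kWh = 44.1 kWh
Runtime = 5 h/day × 7 days = 35 h
Power = 44.1 kWh ÷ 35 h = 1.26 kW = 1260 W

1260 W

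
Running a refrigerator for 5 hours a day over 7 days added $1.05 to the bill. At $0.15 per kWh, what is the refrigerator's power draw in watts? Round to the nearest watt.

Energy = $1.05 ÷ $0.15/kWh = 7 kWh
Runtime = 5 h/day × 7 days = 35 h
Power = 7 kWh ÷ 35 h = 0.2 kW = 200 W

200 W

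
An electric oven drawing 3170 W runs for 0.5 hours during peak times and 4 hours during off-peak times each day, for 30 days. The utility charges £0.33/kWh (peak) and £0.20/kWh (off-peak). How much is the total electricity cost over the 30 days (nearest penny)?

Peak energy = 3.17 kW × 0.5 h × 30 = 47.55 kWh
Off-peak energy = 3.17 kW × 4 h × 30 = 380.4 kWh
Cost = 47.55 × £0.33 + 380.4 × £0.20 = £15.6915 + £76.08 = £91.77

£91.77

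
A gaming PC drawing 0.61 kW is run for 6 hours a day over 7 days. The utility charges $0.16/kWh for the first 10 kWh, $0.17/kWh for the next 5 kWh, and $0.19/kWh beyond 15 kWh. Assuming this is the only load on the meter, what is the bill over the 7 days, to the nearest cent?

$4.47

Runtime = 6 h/day × 7 days = 42 h
Energy = 0.61 kW × 42 h = 25.62 kWh
Tier 1 (0–10 kWh): 10 × $0.16 = $1.6
Tier 2 (10–15 kWh): 5 × $0.17 = $0.85
Above 15 kWh: 10.62 × $0.19 = $2.0178
Bill = $4.47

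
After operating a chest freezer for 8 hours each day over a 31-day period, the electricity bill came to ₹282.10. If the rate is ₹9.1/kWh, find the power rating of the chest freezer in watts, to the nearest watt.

Energy = ₹282.10 ÷ ₹9.1/kWh = 31 kWh
Runtime = 8 h/day × 31 days = 248 h
Power = 31 kWh ÷ 248 h = 0.125 kW = 125 W

125 W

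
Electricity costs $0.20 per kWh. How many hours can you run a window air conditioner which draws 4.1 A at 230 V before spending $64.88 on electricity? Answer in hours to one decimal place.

344.0 h

Power = 4.1 A × 230 V = 943 W = 0.943 kW
Energy available = $64.88 ÷ $0.20/kWh = 324.4 kWh
Hours = 324.4 kWh ÷ 0.943 kW = 344.0 h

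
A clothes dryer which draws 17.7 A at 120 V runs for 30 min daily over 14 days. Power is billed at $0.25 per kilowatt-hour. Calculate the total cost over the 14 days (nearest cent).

$3.72

Power = 17.7 A × 120 V = 2124 W = 2.124 kW
Runtime = 30 min × 14 = 420 min = 7 h
Energy = 2.124 kW × 7 h = 14.868 kWh
Cost = 14.868 kWh × $0.25/kWh = $3.72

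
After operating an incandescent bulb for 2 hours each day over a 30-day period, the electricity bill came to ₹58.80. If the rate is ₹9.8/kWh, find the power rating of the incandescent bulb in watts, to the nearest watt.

Energy = ₹58.80 ÷ ₹9.8/kWh = 6 kWh
Runtime = 2 h/day × 30 days = 60 h
Power = 6 kWh ÷ 60 h = 0.1 kW = 100 W

100 W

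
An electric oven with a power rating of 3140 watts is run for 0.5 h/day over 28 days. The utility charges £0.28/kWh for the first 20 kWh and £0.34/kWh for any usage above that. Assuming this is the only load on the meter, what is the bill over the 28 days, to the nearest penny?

£13.75

Runtime = 0.5 h/day × 28 days = 14 h
Energy = 3.14 kW × 14 h = 43.96 kWh
Tier 1 (0–20 kWh): 20 × £0.28 = £5.6
Above 20 kWh: 23.96 × £0.34 = £8.1464
Bill = £13.75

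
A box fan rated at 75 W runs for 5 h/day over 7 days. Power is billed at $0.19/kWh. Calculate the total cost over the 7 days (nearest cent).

$0.50

Runtime = 5 h/day × 7 days = 35 h
Energy = 0.075 kW × 35 h = 2.625 kWh
Cost = 2.625 kWh × $0.19/kWh = $0.50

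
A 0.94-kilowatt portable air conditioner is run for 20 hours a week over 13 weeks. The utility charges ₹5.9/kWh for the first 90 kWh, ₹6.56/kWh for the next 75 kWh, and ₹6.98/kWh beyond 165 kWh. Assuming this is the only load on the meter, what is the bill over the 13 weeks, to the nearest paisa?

₹1577.21

Runtime = 20 h/week × 13 weeks = 260 h
Energy = 0.94 kW × 260 h = 244.4 kWh
Tier 1 (0–90 kWh): 90 × ₹5.9 = ₹531
Tier 2 (90–165 kWh): 75 × ₹6.56 = ₹492
Above 165 kWh: 79.4 × ₹6.98 = ₹554.212
Bill = ₹1577.21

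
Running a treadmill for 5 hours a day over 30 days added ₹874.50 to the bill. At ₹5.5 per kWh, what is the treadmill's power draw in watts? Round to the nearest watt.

1060 W

Energy = ₹874.50 ÷ ₹5.5/kWh = 159 kWh
Runtime = 5 h/day × 30 days = 150 h
Power = 159 kWh ÷ 150 h = 1.06 kW = 1060 W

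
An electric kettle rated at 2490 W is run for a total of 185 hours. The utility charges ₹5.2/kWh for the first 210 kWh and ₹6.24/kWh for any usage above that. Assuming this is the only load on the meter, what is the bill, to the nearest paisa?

₹2656.06

Energy = 2.49 kW × 185 h = 460.65 kWh
Tier 1 (0–210 kWh): 210 × ₹5.2 = ₹1092
Above 210 kWh: 250.65 × ₹6.24 = ₹1564.056
Bill = ₹2656.06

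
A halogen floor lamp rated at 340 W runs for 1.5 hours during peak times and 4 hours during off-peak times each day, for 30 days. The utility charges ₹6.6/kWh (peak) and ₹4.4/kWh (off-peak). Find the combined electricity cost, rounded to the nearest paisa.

₹280.50

Peak energy = 0.34 kW × 1.5 h × 30 = 15.3 kWh
Off-peak energy = 0.34 kW × 4 h × 30 = 40.8 kWh
Cost = 15.3 × ₹6.6 + 40.8 × ₹4.4 = ₹100.98 + ₹179.52 = ₹280.50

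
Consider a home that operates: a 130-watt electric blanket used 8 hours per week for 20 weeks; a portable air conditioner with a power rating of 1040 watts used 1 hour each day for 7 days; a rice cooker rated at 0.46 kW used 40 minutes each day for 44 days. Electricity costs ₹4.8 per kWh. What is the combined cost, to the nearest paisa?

electric blanket: Runtime = 8 h/week × 20 weeks = 160 h
electric blanket: 0.13 kW × 160 h = 20.8 kWh
portable air conditioner: Runtime = 1 h/day × 7 days = 7 h
portable air conditioner: 1.04 kW × 7 h = 7.28 kWh
rice cooker: Runtime = 40 min × 44 = 1760 min = 29.333333… h
rice cooker: 0.46 kW × 29.333333… h = 13.493333… kWh
Total energy = 41.573333… kWh
Cost = 41.573333… × ₹4.8 = ₹199.55

₹199.55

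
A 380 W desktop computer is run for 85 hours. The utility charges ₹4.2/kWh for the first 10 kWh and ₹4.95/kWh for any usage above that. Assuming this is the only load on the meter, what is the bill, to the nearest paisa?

Energy = 0.38 kW × 85 h = 32.3 kWh
Tier 1 (0–10 kWh): 10 × ₹4.2 = ₹42
Above 10 kWh: 22.3 × ₹4.95 = ₹110.385
Bill = ₹152.39

₹152.39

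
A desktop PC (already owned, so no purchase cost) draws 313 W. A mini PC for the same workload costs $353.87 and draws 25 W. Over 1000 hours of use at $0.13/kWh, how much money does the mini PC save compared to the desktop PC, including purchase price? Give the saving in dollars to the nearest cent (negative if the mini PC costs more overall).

desktop PC: $0.00 + (313/1000) kW × 1000 h × $0.13 = $0.00 + $40.69 = $40.69
mini PC: $353.87 + (25/1000) kW × 1000 h × $0.13 = $353.87 + $3.25 = $357.12
Saving = $40.69 − $357.12 = −$316.43

-$316.43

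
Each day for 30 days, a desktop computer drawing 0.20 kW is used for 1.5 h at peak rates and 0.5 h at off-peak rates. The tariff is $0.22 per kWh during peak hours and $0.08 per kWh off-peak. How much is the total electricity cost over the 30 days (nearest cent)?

Peak energy = 0.2 kW × 1.5 h × 30 = 9 kWh
Off-peak energy = 0.2 kW × 0.5 h × 30 = 3 kWh
Cost = 9 × $0.22 + 3 × $0.08 = $1.98 + $0.24 = $2.22

$2.22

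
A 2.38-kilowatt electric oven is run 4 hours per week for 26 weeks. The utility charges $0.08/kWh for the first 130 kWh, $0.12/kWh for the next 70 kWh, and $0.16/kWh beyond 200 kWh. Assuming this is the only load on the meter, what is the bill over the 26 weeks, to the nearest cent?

$26.40

Runtime = 4 h/week × 26 weeks = 104 h
Energy = 2.38 kW × 104 h = 247.52 kWh
Tier 1 (0–130 kWh): 130 × $0.08 = $10.4
Tier 2 (130–200 kWh): 70 × $0.12 = $8.4
Above 200 kWh: 47.52 × $0.16 = $7.6032
Bill = $26.40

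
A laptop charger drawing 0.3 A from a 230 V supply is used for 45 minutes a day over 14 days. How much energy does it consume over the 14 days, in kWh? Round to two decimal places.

Power = 0.3 A × 230 V = 69 W = 0.069 kW
Runtime = 45 min × 14 = 630 min = 10.5 h
Energy = 0.069 kW × 10.5 h = 0.7245 kWh ≈ 0.72 kWh

0.72 kWh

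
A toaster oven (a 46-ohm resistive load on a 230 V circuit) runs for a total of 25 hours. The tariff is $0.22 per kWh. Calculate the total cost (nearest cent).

$6.33

Power = V²/R = 230²/46 = 1150 W = 1.15 kW
Energy = 1.15 kW × 25 h = 28.75 kWh
Cost = 28.75 kWh × $0.22/kWh = $6.33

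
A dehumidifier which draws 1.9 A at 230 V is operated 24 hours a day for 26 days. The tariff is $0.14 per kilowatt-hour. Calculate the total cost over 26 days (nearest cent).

$38.18

Power = 1.9 A × 230 V = 437 W = 0.437 kW
Runtime = 24 h × 26 = 624 h
Energy = 0.437 kW × 624 h = 272.688 kWh
Cost = 272.688 kWh × $0.14/kWh = $38.18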